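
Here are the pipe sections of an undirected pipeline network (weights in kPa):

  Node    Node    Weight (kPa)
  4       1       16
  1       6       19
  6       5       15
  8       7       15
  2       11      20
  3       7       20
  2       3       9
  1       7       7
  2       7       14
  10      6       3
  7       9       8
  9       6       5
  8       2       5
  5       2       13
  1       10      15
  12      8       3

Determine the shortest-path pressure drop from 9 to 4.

Running Dijkstra from 9:
9: 0
6: 5  (via 9)
7: 8  (via 9)
10: 8  (via 6)
1: 15  (via 7)
5: 20  (via 6)
2: 22  (via 7)
8: 23  (via 7)
12: 26  (via 8)
3: 28  (via 7)
4: 31  (via 1)
Shortest route: 9–7–1–4 = 31 kPa.

31 kPa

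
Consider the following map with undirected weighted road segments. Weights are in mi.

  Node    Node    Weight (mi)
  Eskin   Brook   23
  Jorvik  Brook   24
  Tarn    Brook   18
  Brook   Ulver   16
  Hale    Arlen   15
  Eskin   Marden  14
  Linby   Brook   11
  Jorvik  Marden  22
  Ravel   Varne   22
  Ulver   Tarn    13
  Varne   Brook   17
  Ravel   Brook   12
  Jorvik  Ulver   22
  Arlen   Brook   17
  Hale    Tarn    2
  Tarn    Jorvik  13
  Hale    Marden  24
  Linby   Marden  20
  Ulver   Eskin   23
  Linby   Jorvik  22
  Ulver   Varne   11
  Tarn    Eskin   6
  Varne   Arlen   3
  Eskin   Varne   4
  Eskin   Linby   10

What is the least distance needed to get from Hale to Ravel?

Candidate routes:
Hale → Arlen → Varne → Ravel: 15+3+22 = 40
Hale → Tarn → Brook → Ravel: 2+18+12 = 32
Hale → Tarn → Eskin → Varne → Ravel: 2+6+4+22 = 34
Cheapest is Hale → Tarn → Brook → Ravel at 32 mi.

32 mi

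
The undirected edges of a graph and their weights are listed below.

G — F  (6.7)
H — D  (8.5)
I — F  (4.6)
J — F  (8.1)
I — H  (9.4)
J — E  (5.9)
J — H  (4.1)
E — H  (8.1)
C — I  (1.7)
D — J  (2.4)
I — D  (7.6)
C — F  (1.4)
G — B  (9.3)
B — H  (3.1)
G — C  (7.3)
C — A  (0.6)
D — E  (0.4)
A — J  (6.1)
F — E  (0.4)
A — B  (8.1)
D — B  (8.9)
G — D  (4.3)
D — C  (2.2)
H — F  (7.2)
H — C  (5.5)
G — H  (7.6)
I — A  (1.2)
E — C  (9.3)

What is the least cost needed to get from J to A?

5.2

Settle nodes by increasing distance from J:
J: 0
D: 2.4  (via J)
E: 2.8  (via D)
F: 3.2  (via E)
H: 4.1  (via J)
C: 4.6  (via D)
A: 5.2  (via C)
Shortest route: J–D–C–A = 5.2.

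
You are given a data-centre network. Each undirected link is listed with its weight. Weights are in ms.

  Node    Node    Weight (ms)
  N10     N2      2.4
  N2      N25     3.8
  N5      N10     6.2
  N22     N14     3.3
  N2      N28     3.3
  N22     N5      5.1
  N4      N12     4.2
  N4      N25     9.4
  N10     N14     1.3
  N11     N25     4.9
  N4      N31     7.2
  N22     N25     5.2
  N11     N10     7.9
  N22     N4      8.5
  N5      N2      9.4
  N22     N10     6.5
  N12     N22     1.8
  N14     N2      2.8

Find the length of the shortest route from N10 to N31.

17.8 ms

Shortest distances from N10:
N10: 0
N14: 1.3  (via N10)
N2: 2.4  (via N10)
N22: 4.6  (via N14)
N28: 5.7  (via N2)
N25: 6.2  (via N2)
N5: 6.2  (via N10)
N12: 6.4  (via N22)
N11: 7.9  (via N10)
N4: 10.6  (via N12)
N31: 17.8  (via N4)
Shortest route: N10 → N14 → N22 → N12 → N4 → N31 = 17.8 ms.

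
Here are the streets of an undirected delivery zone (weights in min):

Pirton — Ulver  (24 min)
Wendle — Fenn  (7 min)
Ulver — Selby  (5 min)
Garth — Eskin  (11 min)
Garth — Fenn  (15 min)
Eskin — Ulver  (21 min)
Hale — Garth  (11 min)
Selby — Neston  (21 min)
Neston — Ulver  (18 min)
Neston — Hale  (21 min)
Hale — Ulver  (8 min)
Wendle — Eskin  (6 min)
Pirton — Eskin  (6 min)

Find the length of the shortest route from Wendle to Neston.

45 min

Shortest distances from Wendle:
Wendle: 0
Eskin: 6  (via Wendle)
Fenn: 7  (via Wendle)
Pirton: 12  (via Eskin)
Garth: 17  (via Eskin)
Ulver: 27  (via Eskin)
Hale: 28  (via Garth)
Selby: 32  (via Ulver)
Neston: 45  (via Ulver)
Shortest route: Wendle → Eskin → Ulver → Neston = 45 min.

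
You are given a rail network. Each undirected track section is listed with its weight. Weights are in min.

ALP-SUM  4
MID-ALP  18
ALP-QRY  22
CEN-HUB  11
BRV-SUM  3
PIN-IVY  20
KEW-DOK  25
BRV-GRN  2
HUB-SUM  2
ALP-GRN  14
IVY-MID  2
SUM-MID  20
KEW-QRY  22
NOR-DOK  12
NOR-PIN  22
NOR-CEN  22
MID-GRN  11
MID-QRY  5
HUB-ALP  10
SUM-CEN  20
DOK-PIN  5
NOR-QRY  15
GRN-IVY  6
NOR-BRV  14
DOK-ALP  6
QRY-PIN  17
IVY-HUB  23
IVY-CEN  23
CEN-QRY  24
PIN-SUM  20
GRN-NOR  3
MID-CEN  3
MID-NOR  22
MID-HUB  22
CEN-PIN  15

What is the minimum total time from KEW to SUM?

35 min

Enumerating some paths:
KEW–QRY–MID–GRN–BRV–SUM: 22+5+11+2+3 = 43
KEW–QRY–MID–IVY–GRN–BRV–SUM: 22+5+2+6+2+3 = 40
KEW–QRY–MID–CEN–HUB–SUM: 22+5+3+11+2 = 43
KEW–DOK–ALP–SUM: 25+6+4 = 35
The minimum is 35 min via KEW–DOK–ALP–SUM.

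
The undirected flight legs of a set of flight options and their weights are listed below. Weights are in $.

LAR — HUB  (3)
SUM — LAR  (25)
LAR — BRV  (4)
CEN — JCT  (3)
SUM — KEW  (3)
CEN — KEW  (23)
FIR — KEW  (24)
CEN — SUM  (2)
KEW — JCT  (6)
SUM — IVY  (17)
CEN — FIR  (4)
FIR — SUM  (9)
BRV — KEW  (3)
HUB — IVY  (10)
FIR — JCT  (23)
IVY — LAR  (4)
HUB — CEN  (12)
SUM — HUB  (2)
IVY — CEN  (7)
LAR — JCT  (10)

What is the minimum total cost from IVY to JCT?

$10

Candidate routes:
IVY - LAR - HUB - SUM - CEN - JCT: 4+3+2+2+3 = 14
IVY - CEN - JCT: 7+3 = 10
IVY - LAR - JCT: 4+10 = 14
IVY - HUB - SUM - CEN - JCT: 10+2+2+3 = 17
Cheapest is IVY - CEN - JCT at $10.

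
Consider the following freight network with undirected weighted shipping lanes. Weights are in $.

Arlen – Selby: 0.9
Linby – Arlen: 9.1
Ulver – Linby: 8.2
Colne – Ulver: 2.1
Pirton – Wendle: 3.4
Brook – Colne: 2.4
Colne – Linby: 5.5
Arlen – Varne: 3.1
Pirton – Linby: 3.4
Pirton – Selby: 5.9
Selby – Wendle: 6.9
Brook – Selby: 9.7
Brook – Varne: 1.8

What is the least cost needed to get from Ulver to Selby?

Settle nodes by increasing distance from Ulver:
Ulver: 0
Colne: 2.1  (via Ulver)
Brook: 4.5  (via Colne)
Varne: 6.3  (via Brook)
Linby: 7.6  (via Colne)
Arlen: 9.4  (via Varne)
Selby: 10.3  (via Arlen)
Shortest route: Ulver → Colne → Brook → Varne → Arlen → Selby = $10.3.

$10.3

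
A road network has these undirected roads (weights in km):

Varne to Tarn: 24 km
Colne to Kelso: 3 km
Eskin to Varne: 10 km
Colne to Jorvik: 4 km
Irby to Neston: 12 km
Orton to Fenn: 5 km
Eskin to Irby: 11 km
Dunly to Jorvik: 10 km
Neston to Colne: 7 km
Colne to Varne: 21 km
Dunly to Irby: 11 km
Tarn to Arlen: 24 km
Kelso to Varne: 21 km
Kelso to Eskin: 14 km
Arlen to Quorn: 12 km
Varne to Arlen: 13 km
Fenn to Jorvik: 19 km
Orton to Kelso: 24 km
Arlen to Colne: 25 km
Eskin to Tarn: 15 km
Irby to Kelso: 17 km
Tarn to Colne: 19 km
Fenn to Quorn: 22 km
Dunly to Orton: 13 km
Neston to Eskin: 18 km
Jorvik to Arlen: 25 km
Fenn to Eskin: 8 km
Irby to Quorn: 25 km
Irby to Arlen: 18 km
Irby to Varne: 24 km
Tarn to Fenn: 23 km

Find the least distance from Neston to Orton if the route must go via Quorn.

64 km

Best Neston to Quorn: Neston–Irby–Quorn costing 37
Best Quorn to Orton: Quorn–Fenn–Orton costing 27
Total via Quorn: 37 + 27 = 64 km.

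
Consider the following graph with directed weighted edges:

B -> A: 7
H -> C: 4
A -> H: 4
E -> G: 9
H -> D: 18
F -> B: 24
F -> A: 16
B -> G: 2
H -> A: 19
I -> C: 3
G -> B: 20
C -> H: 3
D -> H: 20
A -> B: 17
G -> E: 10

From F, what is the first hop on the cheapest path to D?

A

Compare a few routes:
F - B - A - H - D: 24+7+4+18 = 53
F - A - H - D: 16+4+18 = 38
Cheapest is F - A - H - D at 38.
So from F the first move is to A.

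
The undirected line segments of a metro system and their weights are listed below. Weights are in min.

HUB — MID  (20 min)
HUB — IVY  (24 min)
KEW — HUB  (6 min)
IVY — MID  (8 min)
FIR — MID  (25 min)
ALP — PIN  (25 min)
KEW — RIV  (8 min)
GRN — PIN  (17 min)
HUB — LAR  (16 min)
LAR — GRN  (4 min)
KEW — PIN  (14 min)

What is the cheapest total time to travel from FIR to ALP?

Candidate routes:
FIR - MID - HUB - KEW - PIN - ALP: 25+20+6+14+25 = 90
FIR - MID - IVY - HUB - KEW - PIN - ALP: 25+8+24+6+14+25 = 102
Cheapest is FIR - MID - HUB - KEW - PIN - ALP at 90 min.

90 min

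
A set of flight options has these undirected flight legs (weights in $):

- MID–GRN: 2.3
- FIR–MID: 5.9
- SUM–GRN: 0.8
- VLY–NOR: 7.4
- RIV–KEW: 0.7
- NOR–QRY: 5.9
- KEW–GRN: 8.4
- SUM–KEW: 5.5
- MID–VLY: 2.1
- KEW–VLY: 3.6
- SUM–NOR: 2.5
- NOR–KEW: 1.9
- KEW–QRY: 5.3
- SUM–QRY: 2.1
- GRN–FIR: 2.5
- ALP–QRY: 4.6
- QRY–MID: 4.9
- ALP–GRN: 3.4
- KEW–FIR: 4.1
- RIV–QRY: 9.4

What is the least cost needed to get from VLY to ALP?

$7.8

Shortest distances from VLY:
VLY: 0
MID: 2.1  (via VLY)
KEW: 3.6  (via VLY)
RIV: 4.3  (via KEW)
GRN: 4.4  (via MID)
SUM: 5.2  (via GRN)
NOR: 5.5  (via KEW)
FIR: 6.9  (via GRN)
QRY: 7  (via MID)
ALP: 7.8  (via GRN)
Shortest route: VLY → MID → GRN → ALP = $7.8.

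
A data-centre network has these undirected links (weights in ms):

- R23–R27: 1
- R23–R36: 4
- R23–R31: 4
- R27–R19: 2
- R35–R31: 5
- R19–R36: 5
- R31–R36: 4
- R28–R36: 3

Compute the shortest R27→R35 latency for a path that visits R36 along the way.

14 ms

Best R27 to R36: R27 → R23 → R36 costing 5
Shortest R36→R35: R36 → R31 → R35 = 9
Total via R36: 5 + 9 = 14 ms.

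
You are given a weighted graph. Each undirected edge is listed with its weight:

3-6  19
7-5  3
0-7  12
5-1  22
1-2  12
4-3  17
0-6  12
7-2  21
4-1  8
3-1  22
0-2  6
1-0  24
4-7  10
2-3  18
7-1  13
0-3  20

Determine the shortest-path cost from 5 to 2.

Enumerating some paths:
5 → 7 → 0 → 2: 3+12+6 = 21
5 → 7 → 2: 3+21 = 24
5 → 7 → 1 → 2: 3+13+12 = 28
Cheapest is 5 → 7 → 0 → 2 at 21.

21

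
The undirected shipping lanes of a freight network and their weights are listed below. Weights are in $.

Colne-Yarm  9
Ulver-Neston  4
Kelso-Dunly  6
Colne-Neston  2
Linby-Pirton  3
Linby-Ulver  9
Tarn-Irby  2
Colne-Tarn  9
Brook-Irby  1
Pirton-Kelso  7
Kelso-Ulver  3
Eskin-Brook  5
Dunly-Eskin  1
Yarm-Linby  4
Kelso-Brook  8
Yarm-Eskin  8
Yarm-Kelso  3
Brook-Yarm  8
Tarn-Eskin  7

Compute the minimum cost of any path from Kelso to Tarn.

Shortest distances from Kelso:
Kelso: 0
Ulver: 3  (via Kelso)
Yarm: 3  (via Kelso)
Dunly: 6  (via Kelso)
Neston: 7  (via Ulver)
Eskin: 7  (via Dunly)
Linby: 7  (via Yarm)
Pirton: 7  (via Kelso)
Brook: 8  (via Kelso)
Irby: 9  (via Brook)
Colne: 9  (via Neston)
Tarn: 11  (via Irby)
Shortest route: Kelso → Brook → Irby → Tarn = $11.

$11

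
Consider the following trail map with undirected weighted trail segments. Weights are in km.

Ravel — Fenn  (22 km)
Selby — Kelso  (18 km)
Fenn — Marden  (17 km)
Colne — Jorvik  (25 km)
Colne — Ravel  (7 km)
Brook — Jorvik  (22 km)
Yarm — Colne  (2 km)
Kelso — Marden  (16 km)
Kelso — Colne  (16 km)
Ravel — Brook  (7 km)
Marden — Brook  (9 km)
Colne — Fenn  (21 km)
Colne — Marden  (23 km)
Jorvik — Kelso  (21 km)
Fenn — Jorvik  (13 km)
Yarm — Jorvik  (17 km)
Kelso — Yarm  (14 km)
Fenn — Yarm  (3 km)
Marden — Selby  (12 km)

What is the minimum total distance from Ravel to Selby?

Shortest distances from Ravel:
Ravel: 0
Colne: 7  (via Ravel)
Brook: 7  (via Ravel)
Yarm: 9  (via Colne)
Fenn: 12  (via Yarm)
Marden: 16  (via Brook)
Kelso: 23  (via Colne)
Jorvik: 25  (via Fenn)
Selby: 28  (via Marden)
Shortest route: Ravel–Brook–Marden–Selby = 28 km.

28 km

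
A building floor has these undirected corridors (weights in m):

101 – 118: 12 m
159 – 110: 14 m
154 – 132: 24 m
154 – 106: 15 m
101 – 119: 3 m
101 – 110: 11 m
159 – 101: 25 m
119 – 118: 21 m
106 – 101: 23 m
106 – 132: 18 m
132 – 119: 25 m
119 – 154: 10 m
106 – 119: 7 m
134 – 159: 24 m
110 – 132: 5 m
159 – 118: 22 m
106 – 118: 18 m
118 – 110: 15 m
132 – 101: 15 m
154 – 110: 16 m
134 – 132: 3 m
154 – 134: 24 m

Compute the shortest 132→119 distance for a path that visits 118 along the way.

35 m

Shortest 132→118: 132 → 110 → 118 = 20
Shortest 118→119: 118 → 101 → 119 = 15
Total via 118: 20 + 15 = 35 m.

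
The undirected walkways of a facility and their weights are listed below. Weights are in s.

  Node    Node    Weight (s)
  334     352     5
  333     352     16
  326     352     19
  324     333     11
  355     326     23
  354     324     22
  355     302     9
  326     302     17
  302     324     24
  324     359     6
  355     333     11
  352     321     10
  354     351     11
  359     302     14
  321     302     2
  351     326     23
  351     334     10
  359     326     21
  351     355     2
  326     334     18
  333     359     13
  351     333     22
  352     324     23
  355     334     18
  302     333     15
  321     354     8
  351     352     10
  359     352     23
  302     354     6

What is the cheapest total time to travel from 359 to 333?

Running Dijkstra from 359:
359: 0
324: 6  (via 359)
333: 13  (via 359)
Shortest route: 359 → 333 = 13 s.

13 s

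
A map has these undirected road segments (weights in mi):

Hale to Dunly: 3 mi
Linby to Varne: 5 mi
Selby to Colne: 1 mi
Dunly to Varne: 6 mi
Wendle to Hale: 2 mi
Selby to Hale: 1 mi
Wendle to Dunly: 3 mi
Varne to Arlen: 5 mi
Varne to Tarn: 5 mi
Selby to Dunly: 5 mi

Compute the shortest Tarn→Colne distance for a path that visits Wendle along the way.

Best Tarn to Wendle: Tarn → Varne → Dunly → Wendle costing 14
Best Wendle to Colne: Wendle → Hale → Selby → Colne costing 4
Total via Wendle: 14 + 4 = 18 mi.

18 mi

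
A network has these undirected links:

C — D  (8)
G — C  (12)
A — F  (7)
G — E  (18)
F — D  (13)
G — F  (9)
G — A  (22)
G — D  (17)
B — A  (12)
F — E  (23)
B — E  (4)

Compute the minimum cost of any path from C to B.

34

Shortest distances from C:
C: 0
D: 8  (via C)
G: 12  (via C)
F: 21  (via D)
A: 28  (via F)
E: 30  (via G)
B: 34  (via E)
Shortest route: C → G → E → B = 34.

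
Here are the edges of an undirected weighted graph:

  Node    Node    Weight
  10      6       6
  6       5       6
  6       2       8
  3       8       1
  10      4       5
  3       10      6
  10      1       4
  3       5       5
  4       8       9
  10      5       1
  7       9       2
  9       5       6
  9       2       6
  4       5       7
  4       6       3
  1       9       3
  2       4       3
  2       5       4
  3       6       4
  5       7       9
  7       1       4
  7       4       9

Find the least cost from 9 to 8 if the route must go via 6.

17

Best 9 to 6: 9 → 5 → 6 costing 12
Shortest 6→8: 6 → 3 → 8 = 5
Total via 6: 12 + 5 = 17.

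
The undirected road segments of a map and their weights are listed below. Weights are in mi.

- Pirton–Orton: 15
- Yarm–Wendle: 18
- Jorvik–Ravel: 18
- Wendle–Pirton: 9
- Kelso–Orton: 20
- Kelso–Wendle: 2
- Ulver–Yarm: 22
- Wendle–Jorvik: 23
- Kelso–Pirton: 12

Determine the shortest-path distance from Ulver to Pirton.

Settle nodes by increasing distance from Ulver:
Ulver: 0
Yarm: 22  (via Ulver)
Wendle: 40  (via Yarm)
Kelso: 42  (via Wendle)
Pirton: 49  (via Wendle)
Shortest route: Ulver–Yarm–Wendle–Pirton = 49 mi.

49 mi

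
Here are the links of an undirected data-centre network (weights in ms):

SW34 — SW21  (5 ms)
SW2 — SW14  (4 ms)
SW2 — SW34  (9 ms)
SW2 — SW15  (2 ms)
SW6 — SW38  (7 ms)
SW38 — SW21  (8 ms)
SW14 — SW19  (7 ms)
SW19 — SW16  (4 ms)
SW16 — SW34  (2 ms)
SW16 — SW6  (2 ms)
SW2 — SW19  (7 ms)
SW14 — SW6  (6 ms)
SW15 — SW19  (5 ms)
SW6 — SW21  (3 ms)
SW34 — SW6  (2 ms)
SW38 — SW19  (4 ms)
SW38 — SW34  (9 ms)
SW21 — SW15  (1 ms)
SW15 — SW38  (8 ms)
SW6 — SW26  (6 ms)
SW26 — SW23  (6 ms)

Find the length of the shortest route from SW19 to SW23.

18 ms

Settle nodes by increasing distance from SW19:
SW19: 0
SW38: 4  (via SW19)
SW16: 4  (via SW19)
SW15: 5  (via SW19)
SW6: 6  (via SW16)
SW34: 6  (via SW16)
SW21: 6  (via SW15)
SW2: 7  (via SW19)
SW14: 7  (via SW19)
SW26: 12  (via SW6)
SW23: 18  (via SW26)
Shortest route: SW19 → SW16 → SW6 → SW26 → SW23 = 18 ms.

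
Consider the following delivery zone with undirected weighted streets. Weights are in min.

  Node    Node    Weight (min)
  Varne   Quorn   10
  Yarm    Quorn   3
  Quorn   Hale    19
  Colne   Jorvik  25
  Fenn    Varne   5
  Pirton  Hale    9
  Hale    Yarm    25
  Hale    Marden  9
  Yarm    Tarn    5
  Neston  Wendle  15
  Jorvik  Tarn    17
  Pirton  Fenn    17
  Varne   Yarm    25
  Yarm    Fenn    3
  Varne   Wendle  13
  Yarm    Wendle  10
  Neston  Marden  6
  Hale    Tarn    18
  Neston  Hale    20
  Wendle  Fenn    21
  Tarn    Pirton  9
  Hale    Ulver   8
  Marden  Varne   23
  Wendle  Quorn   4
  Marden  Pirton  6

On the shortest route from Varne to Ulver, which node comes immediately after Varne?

Quorn

Compare a few routes:
Varne → Fenn → Yarm → Quorn → Hale → Ulver: 5+3+3+19+8 = 38
Varne → Fenn → Yarm → Tarn → Pirton → Hale → Ulver: 5+3+5+9+9+8 = 39
Varne → Fenn → Yarm → Tarn → Hale → Ulver: 5+3+5+18+8 = 39
Varne → Quorn → Hale → Ulver: 10+19+8 = 37
The minimum is 37 min via Varne → Quorn → Hale → Ulver.
So from Varne the first move is to Quorn.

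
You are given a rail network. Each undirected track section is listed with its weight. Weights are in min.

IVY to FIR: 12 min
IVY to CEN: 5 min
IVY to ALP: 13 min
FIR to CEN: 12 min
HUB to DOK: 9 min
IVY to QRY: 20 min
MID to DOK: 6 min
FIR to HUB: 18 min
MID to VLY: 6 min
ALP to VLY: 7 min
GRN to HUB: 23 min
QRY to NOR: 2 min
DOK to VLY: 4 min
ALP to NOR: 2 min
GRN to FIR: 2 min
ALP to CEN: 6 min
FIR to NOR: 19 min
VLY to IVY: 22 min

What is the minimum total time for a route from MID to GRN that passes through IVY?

Shortest MID→IVY: MID–VLY–ALP–CEN–IVY = 24
Best IVY to GRN: IVY–FIR–GRN costing 14
Total via IVY: 24 + 14 = 38 min.

38 min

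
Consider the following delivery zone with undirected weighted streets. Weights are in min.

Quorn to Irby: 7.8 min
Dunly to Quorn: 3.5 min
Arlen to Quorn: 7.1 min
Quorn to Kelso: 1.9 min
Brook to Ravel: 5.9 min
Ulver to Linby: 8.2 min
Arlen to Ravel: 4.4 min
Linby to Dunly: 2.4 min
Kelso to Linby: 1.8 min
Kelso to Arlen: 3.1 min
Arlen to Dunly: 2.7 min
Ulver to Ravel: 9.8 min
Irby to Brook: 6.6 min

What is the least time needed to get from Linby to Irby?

Running Dijkstra from Linby:
Linby: 0
Kelso: 1.8  (via Linby)
Dunly: 2.4  (via Linby)
Quorn: 3.7  (via Kelso)
Arlen: 4.9  (via Kelso)
Ulver: 8.2  (via Linby)
Ravel: 9.3  (via Arlen)
Irby: 11.5  (via Quorn)
Shortest route: Linby–Kelso–Quorn–Irby = 11.5 min.

11.5 min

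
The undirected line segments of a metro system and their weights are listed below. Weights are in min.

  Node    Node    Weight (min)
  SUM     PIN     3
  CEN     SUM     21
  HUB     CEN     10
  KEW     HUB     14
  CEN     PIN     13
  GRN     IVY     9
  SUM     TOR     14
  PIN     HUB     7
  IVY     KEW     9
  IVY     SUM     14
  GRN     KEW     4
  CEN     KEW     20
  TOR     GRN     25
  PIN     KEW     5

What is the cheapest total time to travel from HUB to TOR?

24 min

Running Dijkstra from HUB:
HUB: 0
PIN: 7  (via HUB)
CEN: 10  (via HUB)
SUM: 10  (via PIN)
KEW: 12  (via PIN)
GRN: 16  (via KEW)
IVY: 21  (via KEW)
TOR: 24  (via SUM)
Shortest route: HUB → PIN → SUM → TOR = 24 min.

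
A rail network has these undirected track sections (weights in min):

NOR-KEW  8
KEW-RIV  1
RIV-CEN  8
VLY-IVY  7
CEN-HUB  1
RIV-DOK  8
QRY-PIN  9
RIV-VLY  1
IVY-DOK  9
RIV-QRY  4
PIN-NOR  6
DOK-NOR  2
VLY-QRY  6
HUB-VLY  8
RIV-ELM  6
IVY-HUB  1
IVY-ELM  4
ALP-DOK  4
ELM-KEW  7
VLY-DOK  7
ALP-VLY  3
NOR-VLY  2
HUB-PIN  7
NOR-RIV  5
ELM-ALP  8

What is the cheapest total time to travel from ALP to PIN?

11 min

Settle nodes by increasing distance from ALP:
ALP: 0
VLY: 3  (via ALP)
DOK: 4  (via ALP)
RIV: 4  (via VLY)
NOR: 5  (via VLY)
KEW: 5  (via RIV)
ELM: 8  (via ALP)
QRY: 8  (via RIV)
IVY: 10  (via VLY)
PIN: 11  (via NOR)
Shortest route: ALP–VLY–NOR–PIN = 11 min.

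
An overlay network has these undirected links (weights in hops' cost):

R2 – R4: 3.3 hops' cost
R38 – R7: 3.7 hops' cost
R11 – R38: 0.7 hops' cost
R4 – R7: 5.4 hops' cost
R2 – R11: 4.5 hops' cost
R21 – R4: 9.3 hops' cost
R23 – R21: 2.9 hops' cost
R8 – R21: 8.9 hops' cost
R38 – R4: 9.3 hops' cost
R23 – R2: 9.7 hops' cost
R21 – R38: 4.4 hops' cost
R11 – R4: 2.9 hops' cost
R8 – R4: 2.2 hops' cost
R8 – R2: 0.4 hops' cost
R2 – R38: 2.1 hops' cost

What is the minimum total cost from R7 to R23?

11 hops' cost

Enumerating some paths:
R7 → R38 → R2 → R23: 3.7+2.1+9.7 = 15.5
R7 → R4 → R8 → R2 → R38 → R21 → R23: 5.4+2.2+0.4+2.1+4.4+2.9 = 17.4
R7 → R4 → R11 → R38 → R21 → R23: 5.4+2.9+0.7+4.4+2.9 = 16.3
R7 → R38 → R21 → R23: 3.7+4.4+2.9 = 11
The minimum is 11 hops' cost via R7 → R38 → R21 → R23.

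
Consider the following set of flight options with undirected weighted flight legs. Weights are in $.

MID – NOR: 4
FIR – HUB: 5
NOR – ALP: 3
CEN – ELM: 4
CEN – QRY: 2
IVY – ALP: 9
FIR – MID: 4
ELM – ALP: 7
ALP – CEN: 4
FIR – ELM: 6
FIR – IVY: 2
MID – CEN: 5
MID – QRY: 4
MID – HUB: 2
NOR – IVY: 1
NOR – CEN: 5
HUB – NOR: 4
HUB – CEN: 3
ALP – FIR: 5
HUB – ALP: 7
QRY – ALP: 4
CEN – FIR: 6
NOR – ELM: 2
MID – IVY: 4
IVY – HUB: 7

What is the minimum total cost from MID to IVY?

Enumerating some paths:
MID → FIR → IVY: 4+2 = 6
MID → HUB → NOR → IVY: 2+4+1 = 7
MID → NOR → IVY: 4+1 = 5
MID → IVY: 4 = 4
The minimum is $4 via MID → IVY.

$4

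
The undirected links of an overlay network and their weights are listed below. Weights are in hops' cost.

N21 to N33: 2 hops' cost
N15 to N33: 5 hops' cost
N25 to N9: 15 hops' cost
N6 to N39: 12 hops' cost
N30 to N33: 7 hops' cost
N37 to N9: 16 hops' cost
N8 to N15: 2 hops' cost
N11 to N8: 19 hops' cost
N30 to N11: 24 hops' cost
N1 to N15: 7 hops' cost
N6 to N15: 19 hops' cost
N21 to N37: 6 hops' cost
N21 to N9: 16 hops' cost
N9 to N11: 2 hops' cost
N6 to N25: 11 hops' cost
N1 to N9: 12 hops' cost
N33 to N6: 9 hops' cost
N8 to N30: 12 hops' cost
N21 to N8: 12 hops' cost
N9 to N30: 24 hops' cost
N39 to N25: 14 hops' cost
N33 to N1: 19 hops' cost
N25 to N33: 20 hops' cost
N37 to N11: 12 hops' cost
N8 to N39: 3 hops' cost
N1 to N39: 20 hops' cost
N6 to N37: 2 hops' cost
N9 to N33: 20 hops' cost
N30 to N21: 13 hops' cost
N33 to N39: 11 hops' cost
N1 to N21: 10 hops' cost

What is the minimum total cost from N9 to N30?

24 hops' cost

Compare a few routes:
N9–N11–N30: 2+24 = 26
N9–N21–N33–N30: 16+2+7 = 25
N9–N30: 24 = 24
Cheapest is N9–N30 at 24 hops' cost.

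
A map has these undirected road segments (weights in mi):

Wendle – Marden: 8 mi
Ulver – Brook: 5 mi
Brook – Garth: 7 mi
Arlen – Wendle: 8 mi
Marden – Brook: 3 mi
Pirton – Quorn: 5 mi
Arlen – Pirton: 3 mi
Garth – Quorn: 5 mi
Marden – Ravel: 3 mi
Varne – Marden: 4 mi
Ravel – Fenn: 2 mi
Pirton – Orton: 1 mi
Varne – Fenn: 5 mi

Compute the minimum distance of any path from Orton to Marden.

20 mi

Running Dijkstra from Orton:
Orton: 0
Pirton: 1  (via Orton)
Arlen: 4  (via Pirton)
Quorn: 6  (via Pirton)
Garth: 11  (via Quorn)
Wendle: 12  (via Arlen)
Brook: 18  (via Garth)
Marden: 20  (via Wendle)
Shortest route: Orton–Pirton–Arlen–Wendle–Marden = 20 mi.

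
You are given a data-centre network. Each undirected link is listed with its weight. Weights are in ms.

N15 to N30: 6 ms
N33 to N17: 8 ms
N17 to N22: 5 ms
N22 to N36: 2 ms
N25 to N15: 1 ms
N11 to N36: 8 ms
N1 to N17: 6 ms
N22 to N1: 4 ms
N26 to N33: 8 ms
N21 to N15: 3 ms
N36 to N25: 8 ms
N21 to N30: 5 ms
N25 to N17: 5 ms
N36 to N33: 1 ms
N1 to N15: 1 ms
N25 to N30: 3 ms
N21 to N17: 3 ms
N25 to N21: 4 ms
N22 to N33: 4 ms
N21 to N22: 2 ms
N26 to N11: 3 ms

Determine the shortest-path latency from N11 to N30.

17 ms

Candidate routes:
N11 → N36 → N25 → N30: 8+8+3 = 19
N11 → N36 → N22 → N21 → N25 → N30: 8+2+2+4+3 = 19
N11 → N36 → N22 → N21 → N30: 8+2+2+5 = 17
N11 → N36 → N22 → N21 → N15 → N25 → N30: 8+2+2+3+1+3 = 19
Cheapest is N11 → N36 → N22 → N21 → N30 at 17 ms.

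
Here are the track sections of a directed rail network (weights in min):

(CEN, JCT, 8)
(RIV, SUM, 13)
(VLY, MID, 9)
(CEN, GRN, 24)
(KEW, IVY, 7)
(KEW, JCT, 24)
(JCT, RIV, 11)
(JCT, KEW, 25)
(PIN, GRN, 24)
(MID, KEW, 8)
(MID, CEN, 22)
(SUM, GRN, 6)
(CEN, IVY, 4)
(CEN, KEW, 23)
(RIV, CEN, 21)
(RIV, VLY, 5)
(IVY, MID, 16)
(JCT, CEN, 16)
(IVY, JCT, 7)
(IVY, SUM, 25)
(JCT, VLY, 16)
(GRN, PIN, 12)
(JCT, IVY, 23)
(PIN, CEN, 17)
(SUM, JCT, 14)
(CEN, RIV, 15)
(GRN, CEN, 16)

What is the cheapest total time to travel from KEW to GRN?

38 min

Enumerating some paths:
KEW → JCT → RIV → SUM → GRN: 24+11+13+6 = 54
KEW → IVY → SUM → GRN: 7+25+6 = 38
KEW → IVY → JCT → RIV → SUM → GRN: 7+7+11+13+6 = 44
KEW → IVY → JCT → CEN → GRN: 7+7+16+24 = 54
Cheapest is KEW → IVY → SUM → GRN at 38 min.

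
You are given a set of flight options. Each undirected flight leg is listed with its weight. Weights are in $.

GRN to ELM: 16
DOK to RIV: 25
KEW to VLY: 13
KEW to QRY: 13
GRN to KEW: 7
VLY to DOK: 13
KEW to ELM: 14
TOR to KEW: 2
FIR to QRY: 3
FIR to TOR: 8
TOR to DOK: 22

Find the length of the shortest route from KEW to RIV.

$49

Enumerating some paths:
KEW → QRY → FIR → TOR → DOK → RIV: 13+3+8+22+25 = 71
KEW → TOR → DOK → RIV: 2+22+25 = 49
KEW → VLY → DOK → RIV: 13+13+25 = 51
The minimum is $49 via KEW → TOR → DOK → RIV.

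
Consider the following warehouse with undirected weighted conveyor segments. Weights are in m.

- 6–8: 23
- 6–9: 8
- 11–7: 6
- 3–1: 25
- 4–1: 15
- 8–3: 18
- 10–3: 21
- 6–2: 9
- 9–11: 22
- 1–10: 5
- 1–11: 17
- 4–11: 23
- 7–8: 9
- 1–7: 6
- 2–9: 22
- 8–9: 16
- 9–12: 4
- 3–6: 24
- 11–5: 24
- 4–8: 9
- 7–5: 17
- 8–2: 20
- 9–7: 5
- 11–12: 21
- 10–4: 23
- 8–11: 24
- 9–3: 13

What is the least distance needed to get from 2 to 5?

39 m

Settle nodes by increasing distance from 2:
2: 0
6: 9  (via 2)
9: 17  (via 6)
8: 20  (via 2)
12: 21  (via 9)
7: 22  (via 9)
1: 28  (via 7)
11: 28  (via 7)
4: 29  (via 8)
3: 30  (via 9)
10: 33  (via 1)
5: 39  (via 7)
Shortest route: 2–6–9–7–5 = 39 m.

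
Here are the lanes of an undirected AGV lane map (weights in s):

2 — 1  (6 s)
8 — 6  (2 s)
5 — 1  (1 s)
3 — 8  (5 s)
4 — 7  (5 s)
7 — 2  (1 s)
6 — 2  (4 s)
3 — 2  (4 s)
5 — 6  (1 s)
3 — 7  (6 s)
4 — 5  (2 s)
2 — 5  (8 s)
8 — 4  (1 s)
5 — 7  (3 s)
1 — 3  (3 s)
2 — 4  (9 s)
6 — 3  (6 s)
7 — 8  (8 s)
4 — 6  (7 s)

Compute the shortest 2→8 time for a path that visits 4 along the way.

7 s

Shortest 2→4: 2 → 7 → 4 = 6
Shortest 4→8: 4 → 8 = 1
Total via 4: 6 + 1 = 7 s.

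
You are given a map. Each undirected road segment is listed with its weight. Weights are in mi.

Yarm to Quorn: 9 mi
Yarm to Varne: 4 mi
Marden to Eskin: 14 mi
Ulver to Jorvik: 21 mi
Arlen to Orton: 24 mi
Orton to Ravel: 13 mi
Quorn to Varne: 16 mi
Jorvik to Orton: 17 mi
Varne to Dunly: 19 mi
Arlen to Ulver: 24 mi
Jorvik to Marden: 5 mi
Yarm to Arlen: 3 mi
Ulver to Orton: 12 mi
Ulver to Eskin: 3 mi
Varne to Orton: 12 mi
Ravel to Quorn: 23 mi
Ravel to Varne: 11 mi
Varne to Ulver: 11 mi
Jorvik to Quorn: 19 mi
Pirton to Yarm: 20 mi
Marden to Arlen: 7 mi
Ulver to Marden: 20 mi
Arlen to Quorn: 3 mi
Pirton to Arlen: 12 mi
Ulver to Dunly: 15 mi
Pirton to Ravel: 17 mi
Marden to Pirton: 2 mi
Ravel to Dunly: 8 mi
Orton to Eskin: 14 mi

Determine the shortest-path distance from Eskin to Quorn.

24 mi

Compare a few routes:
Eskin → Marden → Arlen → Quorn: 14+7+3 = 24
Eskin → Ulver → Varne → Yarm → Quorn: 3+11+4+9 = 27
The minimum is 24 mi via Eskin → Marden → Arlen → Quorn.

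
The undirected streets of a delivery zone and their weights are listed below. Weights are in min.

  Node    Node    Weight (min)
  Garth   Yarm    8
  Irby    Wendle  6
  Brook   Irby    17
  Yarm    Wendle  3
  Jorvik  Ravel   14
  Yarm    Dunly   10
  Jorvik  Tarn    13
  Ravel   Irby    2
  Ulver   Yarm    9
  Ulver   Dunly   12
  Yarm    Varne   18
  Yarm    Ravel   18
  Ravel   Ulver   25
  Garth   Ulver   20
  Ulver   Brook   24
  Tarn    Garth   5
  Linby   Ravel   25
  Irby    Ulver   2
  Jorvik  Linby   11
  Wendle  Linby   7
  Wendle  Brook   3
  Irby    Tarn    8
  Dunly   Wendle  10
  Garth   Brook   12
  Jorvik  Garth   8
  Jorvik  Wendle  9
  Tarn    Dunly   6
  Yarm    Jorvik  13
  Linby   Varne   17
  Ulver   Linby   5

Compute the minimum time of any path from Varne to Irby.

24 min

Candidate routes:
Varne–Linby–Ulver–Irby: 17+5+2 = 24
Varne–Yarm–Ulver–Irby: 18+9+2 = 29
Varne–Yarm–Wendle–Irby: 18+3+6 = 27
Varne–Linby–Wendle–Irby: 17+7+6 = 30
Cheapest is Varne–Linby–Ulver–Irby at 24 min.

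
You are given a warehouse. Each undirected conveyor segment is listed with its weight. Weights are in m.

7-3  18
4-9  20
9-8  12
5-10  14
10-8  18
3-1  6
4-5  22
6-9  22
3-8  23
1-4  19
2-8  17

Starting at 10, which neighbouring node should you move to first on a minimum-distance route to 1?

Candidate routes:
10 → 8 → 3 → 1: 18+23+6 = 47
10 → 5 → 4 → 1: 14+22+19 = 55
Cheapest is 10 → 8 → 3 → 1 at 47 m.
So from 10 the first move is to 8.

8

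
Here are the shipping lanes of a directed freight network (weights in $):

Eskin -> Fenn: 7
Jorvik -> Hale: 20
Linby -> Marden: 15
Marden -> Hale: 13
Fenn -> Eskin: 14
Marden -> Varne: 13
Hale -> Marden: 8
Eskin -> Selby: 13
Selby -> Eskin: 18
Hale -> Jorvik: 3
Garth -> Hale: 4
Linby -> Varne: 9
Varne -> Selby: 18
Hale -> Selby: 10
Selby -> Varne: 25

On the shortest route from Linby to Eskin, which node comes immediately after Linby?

Enumerating some paths:
Linby–Marden–Hale–Selby–Eskin: 15+13+10+18 = 56
Linby–Varne–Selby–Eskin: 9+18+18 = 45
Cheapest is Linby–Varne–Selby–Eskin at $45.
So from Linby the first move is to Varne.

Varne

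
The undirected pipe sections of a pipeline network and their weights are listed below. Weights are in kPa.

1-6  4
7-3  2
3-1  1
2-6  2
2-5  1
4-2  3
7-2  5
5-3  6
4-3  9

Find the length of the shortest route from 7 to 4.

8 kPa

Compare a few routes:
7 - 3 - 5 - 2 - 4: 2+6+1+3 = 12
7 - 3 - 4: 2+9 = 11
7 - 2 - 4: 5+3 = 8
7 - 3 - 1 - 6 - 2 - 4: 2+1+4+2+3 = 12
Cheapest is 7 - 2 - 4 at 8 kPa.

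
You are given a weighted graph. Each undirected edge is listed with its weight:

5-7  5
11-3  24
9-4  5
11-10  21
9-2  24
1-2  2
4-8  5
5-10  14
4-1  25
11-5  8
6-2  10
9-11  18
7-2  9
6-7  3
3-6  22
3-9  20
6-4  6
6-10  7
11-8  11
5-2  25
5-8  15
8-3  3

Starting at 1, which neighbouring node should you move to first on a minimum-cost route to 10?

Enumerating some paths:
1 → 2 → 7 → 6 → 10: 2+9+3+7 = 21
1 → 2 → 6 → 10: 2+10+7 = 19
The minimum is 19 via 1 → 2 → 6 → 10.
So from 1 the first move is to 2.

2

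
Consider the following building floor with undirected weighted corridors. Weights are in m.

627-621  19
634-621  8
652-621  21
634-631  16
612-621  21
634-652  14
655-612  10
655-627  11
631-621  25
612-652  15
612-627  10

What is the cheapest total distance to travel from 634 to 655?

Running Dijkstra from 634:
634: 0
621: 8  (via 634)
652: 14  (via 634)
631: 16  (via 634)
627: 27  (via 621)
612: 29  (via 621)
655: 38  (via 627)
Shortest route: 634–621–627–655 = 38 m.

38 m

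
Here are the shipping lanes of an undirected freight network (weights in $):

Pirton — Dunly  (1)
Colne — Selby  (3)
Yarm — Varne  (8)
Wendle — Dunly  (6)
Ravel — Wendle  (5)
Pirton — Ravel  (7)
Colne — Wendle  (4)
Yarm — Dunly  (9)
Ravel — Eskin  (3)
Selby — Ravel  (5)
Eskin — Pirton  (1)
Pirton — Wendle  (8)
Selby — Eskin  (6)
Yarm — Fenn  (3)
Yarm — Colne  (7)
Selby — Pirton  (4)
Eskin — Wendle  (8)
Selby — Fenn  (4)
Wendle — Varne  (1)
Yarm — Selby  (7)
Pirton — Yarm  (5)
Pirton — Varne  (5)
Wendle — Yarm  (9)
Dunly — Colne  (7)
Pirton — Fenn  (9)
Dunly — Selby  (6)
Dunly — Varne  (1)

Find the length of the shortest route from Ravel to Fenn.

$9

Enumerating some paths:
Ravel–Eskin–Pirton–Selby–Fenn: 3+1+4+4 = 12
Ravel–Selby–Fenn: 5+4 = 9
Ravel–Eskin–Pirton–Yarm–Fenn: 3+1+5+3 = 12
Cheapest is Ravel–Selby–Fenn at $9.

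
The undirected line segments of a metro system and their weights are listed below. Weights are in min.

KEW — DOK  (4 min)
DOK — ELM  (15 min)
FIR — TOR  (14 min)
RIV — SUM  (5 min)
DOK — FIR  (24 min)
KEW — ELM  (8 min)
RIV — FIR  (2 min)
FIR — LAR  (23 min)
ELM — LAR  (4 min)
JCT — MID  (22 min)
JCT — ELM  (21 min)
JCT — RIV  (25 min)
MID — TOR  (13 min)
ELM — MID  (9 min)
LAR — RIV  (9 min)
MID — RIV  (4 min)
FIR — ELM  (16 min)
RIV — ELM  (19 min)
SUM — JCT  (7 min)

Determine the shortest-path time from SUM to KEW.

26 min

Shortest distances from SUM:
SUM: 0
RIV: 5  (via SUM)
JCT: 7  (via SUM)
FIR: 7  (via RIV)
MID: 9  (via RIV)
LAR: 14  (via RIV)
ELM: 18  (via MID)
TOR: 21  (via FIR)
KEW: 26  (via ELM)
Shortest route: SUM → RIV → MID → ELM → KEW = 26 min.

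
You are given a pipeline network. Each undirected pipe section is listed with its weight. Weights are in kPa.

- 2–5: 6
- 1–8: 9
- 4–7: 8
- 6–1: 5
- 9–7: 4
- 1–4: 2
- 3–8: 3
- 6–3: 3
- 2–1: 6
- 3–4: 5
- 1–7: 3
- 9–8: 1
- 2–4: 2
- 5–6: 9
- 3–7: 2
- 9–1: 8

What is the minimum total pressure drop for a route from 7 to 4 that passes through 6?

12 kPa

Shortest 7→6: 7 → 3 → 6 = 5
Shortest 6→4: 6 → 1 → 4 = 7
Total via 6: 5 + 7 = 12 kPa.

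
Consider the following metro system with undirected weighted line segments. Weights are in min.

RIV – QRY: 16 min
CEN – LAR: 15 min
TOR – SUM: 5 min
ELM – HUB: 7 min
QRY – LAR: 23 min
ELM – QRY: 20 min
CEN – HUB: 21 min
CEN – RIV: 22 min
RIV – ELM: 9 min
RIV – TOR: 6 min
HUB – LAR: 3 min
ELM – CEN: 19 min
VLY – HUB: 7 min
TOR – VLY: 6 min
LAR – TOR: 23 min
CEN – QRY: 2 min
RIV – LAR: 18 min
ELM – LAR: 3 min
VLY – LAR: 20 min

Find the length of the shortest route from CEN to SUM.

29 min

Settle nodes by increasing distance from CEN:
CEN: 0
QRY: 2  (via CEN)
LAR: 15  (via CEN)
HUB: 18  (via LAR)
ELM: 18  (via LAR)
RIV: 18  (via QRY)
TOR: 24  (via RIV)
VLY: 25  (via HUB)
SUM: 29  (via TOR)
Shortest route: CEN → QRY → RIV → TOR → SUM = 29 min.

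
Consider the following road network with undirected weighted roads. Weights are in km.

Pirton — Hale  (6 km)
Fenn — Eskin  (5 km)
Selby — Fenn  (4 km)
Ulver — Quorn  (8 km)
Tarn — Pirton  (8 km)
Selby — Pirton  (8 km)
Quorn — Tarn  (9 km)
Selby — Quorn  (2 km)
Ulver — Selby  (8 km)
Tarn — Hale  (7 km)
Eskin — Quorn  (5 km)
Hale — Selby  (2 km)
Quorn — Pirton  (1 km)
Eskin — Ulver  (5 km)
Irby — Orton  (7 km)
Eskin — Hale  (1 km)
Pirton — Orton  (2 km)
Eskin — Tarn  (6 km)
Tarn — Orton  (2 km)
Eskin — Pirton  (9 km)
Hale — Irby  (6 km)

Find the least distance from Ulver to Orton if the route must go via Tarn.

Shortest Ulver→Tarn: Ulver → Eskin → Tarn = 11
Shortest Tarn→Orton: Tarn → Orton = 2
Total via Tarn: 11 + 2 = 13 km.

13 km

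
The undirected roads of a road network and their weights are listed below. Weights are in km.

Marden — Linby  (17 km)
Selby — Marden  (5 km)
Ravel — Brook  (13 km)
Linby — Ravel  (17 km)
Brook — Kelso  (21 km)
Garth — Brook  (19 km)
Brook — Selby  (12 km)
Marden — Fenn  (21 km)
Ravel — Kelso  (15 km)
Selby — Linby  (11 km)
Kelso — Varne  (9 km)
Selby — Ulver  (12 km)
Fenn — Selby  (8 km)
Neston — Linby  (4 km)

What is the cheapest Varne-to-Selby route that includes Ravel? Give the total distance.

Best Varne to Ravel: Varne–Kelso–Ravel costing 24
Shortest Ravel→Selby: Ravel–Brook–Selby = 25
Total via Ravel: 24 + 25 = 49 km.

49 km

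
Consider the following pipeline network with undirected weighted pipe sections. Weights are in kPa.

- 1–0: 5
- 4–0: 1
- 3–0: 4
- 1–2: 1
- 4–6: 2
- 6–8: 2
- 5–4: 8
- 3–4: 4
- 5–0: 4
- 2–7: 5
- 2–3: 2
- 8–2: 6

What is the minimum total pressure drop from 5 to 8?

Settle nodes by increasing distance from 5:
5: 0
0: 4  (via 5)
4: 5  (via 0)
6: 7  (via 4)
3: 8  (via 0)
1: 9  (via 0)
8: 9  (via 6)
Shortest route: 5 → 0 → 4 → 6 → 8 = 9 kPa.

9 kPa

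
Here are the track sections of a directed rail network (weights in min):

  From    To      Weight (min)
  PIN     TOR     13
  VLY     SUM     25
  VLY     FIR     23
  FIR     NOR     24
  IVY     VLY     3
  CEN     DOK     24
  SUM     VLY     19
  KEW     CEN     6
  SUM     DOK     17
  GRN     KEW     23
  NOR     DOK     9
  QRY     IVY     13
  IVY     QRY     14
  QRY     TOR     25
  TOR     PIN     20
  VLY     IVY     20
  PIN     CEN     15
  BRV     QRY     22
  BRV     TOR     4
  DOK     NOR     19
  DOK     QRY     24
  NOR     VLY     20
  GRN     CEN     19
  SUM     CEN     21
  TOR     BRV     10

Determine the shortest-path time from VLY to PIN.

79 min

Settle nodes by increasing distance from VLY:
VLY: 0
IVY: 20  (via VLY)
FIR: 23  (via VLY)
SUM: 25  (via VLY)
QRY: 34  (via IVY)
DOK: 42  (via SUM)
CEN: 46  (via SUM)
NOR: 47  (via FIR)
TOR: 59  (via QRY)
BRV: 69  (via TOR)
PIN: 79  (via TOR)
Shortest route: VLY–IVY–QRY–TOR–PIN = 79 min.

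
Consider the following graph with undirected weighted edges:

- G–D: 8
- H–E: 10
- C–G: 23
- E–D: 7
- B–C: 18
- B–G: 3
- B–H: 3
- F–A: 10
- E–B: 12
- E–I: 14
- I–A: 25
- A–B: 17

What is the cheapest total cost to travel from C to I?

Candidate routes:
C - B - G - D - E - I: 18+3+8+7+14 = 50
C - B - E - I: 18+12+14 = 44
C - G - D - E - I: 23+8+7+14 = 52
C - B - H - E - I: 18+3+10+14 = 45
Cheapest is C - B - E - I at 44.

44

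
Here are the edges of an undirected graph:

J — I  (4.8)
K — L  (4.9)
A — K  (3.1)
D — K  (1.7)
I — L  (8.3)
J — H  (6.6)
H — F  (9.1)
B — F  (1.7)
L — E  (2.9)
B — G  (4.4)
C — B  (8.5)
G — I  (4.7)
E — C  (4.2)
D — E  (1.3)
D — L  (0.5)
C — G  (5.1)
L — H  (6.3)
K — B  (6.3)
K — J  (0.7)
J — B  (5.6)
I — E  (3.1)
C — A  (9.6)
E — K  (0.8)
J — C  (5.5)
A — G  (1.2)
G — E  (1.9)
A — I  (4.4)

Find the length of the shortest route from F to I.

Shortest distances from F:
F: 0
B: 1.7  (via F)
G: 6.1  (via B)
A: 7.3  (via G)
J: 7.3  (via B)
E: 8  (via G)
K: 8  (via B)
H: 9.1  (via F)
D: 9.3  (via E)
L: 9.8  (via D)
C: 10.2  (via B)
I: 10.8  (via G)
Shortest route: F–B–G–I = 10.8.

10.8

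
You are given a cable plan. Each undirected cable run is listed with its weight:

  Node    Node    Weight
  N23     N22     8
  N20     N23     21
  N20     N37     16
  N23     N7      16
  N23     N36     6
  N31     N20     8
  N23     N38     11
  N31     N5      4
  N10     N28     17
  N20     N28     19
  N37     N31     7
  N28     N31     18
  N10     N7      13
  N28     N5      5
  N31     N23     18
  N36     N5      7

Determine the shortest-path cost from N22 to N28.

Running Dijkstra from N22:
N22: 0
N23: 8  (via N22)
N36: 14  (via N23)
N38: 19  (via N23)
N5: 21  (via N36)
N7: 24  (via N23)
N31: 25  (via N5)
N28: 26  (via N5)
Shortest route: N22 → N23 → N36 → N5 → N28 = 26.

26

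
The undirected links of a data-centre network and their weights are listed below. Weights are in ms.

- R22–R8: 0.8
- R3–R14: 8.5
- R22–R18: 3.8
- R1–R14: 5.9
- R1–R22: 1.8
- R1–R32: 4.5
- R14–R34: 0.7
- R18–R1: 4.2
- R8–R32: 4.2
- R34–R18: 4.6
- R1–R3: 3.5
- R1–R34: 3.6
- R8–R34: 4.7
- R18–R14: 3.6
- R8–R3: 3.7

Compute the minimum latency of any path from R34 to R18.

4.3 ms

Compare a few routes:
R34 → R18: 4.6 = 4.6
R34 → R14 → R18: 0.7+3.6 = 4.3
R34 → R1 → R18: 3.6+4.2 = 7.8
The minimum is 4.3 ms via R34 → R14 → R18.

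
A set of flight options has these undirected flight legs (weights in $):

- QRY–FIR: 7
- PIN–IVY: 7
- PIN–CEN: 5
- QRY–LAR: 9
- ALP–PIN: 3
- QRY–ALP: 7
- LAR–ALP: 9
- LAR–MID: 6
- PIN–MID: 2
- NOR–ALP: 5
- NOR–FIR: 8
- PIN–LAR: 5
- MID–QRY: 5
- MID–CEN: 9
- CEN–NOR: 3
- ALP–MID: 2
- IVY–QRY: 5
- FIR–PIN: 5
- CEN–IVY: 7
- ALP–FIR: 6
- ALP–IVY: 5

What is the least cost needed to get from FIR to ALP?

Candidate routes:
FIR–ALP: 6 = 6
FIR–PIN–ALP: 5+3 = 8
The minimum is $6 via FIR–ALP.

$6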